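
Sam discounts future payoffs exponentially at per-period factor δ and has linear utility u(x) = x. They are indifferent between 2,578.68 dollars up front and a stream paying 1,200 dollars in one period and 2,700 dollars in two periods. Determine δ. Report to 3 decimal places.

δ ≈ 0.780

The stream is worth 1200δ + 2700δ² today, so 1200δ + 2700δ² = 2578.68.
So 2700δ² + 1200δ − 2578.68 = 0.
δ = (−1200 + √(1200² + 4·2700·2578.68)) / (2·2700) = (−1200 + √29289744.00) / 5400 ≈ 0.780.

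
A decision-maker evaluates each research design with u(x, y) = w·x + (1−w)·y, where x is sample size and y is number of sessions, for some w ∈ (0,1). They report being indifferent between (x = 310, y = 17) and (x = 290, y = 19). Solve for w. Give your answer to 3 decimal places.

Indifference: w·310 + (1−w)·17 = w·290 + (1−w)·19.
Collecting terms: w·20 = (1−w)·2.
So w/(1−w) = 2/20 = 0.1000, giving w = 2/(20+2) = 0.091.

w = 0.091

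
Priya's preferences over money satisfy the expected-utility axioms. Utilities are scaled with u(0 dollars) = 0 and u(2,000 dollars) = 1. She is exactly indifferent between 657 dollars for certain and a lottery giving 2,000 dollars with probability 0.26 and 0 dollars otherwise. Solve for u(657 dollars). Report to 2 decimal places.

0.26

By the standard-gamble method, u(657 dollars) is just the indifference probability on the best outcome: 0.26.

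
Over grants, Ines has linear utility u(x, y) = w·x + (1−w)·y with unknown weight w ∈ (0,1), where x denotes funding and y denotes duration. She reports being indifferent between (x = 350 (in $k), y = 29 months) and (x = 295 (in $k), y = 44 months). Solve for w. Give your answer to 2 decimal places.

w = 0.21

Indifference: w·350 + (1−w)·29 = w·295 + (1−w)·44.
Rearranging, 55·w − 15·(1−w) = 0.
Hence w = 15/(55+15) = 15/70 = 0.21.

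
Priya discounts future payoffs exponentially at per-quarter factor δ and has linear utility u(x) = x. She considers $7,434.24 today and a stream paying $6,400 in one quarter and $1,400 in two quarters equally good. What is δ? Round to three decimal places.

Equating present values: 7434.24 = 6400δ + 1400δ².
So 1400δ² + 6400δ − 7434.24 = 0.
By the quadratic formula (taking the positive root), δ = (−6400 + √82591744.00) / 2800 ≈ 0.960.

δ ≈ 0.960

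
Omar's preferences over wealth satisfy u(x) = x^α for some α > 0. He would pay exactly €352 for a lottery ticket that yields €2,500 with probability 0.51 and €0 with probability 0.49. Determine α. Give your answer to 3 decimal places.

α ≈ 0.343

EU(lottery) = 0.51·2500^α + 0.49·0 = 0.51·2500^α.
Setting u(352) equal to that: 352^α = 0.51·2500^α ⇒ (352/2500)^α = 0.51.
Taking logs: α·ln(352/2500) = ln(0.51), so α = -0.673345 / -1.960415 ≈ 0.343.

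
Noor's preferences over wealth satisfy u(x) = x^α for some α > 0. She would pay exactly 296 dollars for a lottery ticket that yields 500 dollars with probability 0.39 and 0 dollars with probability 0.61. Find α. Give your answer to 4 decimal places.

α ≈ 1.7961

The lottery's expected utility is 0.39·u(500) + 0.61·u(0) = 0.39·500^α (since u(0) = 0 for α > 0).
Indifference: 296^α = 0.39·500^α, so (296/500)^α = 0.39.
Take logs: α = ln 0.39 / ln(296/500) ≈ 1.796111.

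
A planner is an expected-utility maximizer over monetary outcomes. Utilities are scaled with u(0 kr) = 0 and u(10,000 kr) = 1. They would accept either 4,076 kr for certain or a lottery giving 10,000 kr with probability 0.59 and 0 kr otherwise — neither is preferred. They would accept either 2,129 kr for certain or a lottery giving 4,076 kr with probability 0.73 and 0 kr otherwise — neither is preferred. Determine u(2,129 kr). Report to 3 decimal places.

From the first indifference, u(4,076 kr) = 0.59·u(10,000 kr) + 0.41·u(0 kr) = 0.59·1 + 0.41·0 = 0.59.
The second indifference gives u(2,129 kr) = 0.73·u(4,076 kr) + 0.27·u(0 kr) = 0.73·0.59 + 0.27·0.00 = 0.4307.

0.431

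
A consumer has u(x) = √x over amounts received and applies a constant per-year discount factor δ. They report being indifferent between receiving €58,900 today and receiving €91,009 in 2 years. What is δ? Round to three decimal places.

Equating discounted utilities: u(58900) = δ^2·u(91009) ⇒ δ^2 = u(58900)/u(91009).
Since u(x) = √x, δ^2 = √(58900/91009) = 0.80448.
Hence δ = (0.80448)^(1/2) = 0.89693.

δ ≈ 0.897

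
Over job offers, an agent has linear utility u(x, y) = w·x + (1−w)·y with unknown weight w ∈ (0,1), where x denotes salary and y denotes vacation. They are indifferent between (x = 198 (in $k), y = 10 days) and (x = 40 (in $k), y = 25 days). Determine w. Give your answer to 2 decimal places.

Equating utilities: w·198 + (1−w)·10 = w·40 + (1−w)·25.
Rearranging, 158·w − 15·(1−w) = 0.
The marginal rate of substitution is 15/158, so w = 15/(158+15) = 0.09.

w = 0.09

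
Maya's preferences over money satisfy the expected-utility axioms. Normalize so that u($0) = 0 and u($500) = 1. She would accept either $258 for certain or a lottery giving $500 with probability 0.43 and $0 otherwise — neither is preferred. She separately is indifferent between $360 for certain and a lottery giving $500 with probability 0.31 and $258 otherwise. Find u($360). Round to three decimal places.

From the first indifference, u($258) = 0.43·u($500) + 0.57·u($0) = 0.43·1 + 0.57·0 = 0.43.
The second indifference gives u($360) = 0.31·u($500) + 0.69·u($258) = 0.31·1.00 + 0.69·0.43 = 0.6067.

0.607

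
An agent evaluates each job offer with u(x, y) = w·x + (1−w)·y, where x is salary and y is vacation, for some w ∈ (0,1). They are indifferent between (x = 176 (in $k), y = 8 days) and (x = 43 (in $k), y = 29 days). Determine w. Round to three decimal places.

u(176,8) = u(43,29) means w·176 + (1−w)·8 = w·43 + (1−w)·29.
Collecting terms: w·133 = (1−w)·21.
The marginal rate of substitution is 21/133, so w = 21/(133+21) = 0.136.

w = 0.136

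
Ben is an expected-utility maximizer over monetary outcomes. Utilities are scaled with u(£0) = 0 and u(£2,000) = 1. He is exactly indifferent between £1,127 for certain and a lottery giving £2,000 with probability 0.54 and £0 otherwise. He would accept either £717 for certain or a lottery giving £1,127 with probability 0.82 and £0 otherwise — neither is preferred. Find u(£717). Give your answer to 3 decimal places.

From the first indifference, u(£1,127) = 0.54·u(£2,000) + 0.46·u(£0) = 0.54·1 + 0.46·0 = 0.54.
The second indifference gives u(£717) = 0.82·u(£1,127) + 0.18·u(£0) = 0.82·0.54 + 0.18·0.00 = 0.4428.

0.443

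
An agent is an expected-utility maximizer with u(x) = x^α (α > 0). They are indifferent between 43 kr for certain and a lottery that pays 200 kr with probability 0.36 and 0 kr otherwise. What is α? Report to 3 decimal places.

EU(lottery) = 0.36·200^α + 0.64·0 = 0.36·200^α.
Indifference: 43^α = 0.36·200^α, so (43/200)^α = 0.36.
Take logs: α = ln 0.36 / ln(43/200) ≈ 0.66465.

α ≈ 0.665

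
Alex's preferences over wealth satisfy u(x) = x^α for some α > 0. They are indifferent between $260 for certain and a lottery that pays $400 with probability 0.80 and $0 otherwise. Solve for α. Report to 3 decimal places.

Since u(0) = 0, the lottery's EU is 0.80·400^α.
Indifference: 260^α = 0.80·400^α, so (260/400)^α = 0.80.
Take logs: α = ln 0.80 / ln(260/400) ≈ 0.51800.

α ≈ 0.518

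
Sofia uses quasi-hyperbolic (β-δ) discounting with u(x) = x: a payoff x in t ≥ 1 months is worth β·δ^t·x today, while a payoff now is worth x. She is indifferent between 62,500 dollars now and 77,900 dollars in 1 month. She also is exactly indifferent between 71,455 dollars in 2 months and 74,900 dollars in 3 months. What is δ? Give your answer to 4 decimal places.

Both payoffs in the second observation are in the future, so β drops out: δ^2·71455 = δ^3·74900 ⇒ δ = 71455/74900 = 0.95401.

δ ≈ 0.9540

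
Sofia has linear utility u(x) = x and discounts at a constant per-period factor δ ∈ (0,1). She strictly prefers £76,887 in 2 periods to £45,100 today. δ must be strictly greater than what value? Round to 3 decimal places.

δ > 0.766

The preference means 45100 < δ^2·76887.
So δ^2 > 45100/76887 = 0.58658; taking the square root of both positive sides preserves the inequality.
δ > (45100/76887)^(1/2) ≈ 0.766.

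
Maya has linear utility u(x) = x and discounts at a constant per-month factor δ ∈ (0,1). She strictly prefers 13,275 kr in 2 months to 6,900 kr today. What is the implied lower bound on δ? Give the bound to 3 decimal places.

The preference means 6900 < δ^2·13275.
So δ^2 > 6900/13275 = 0.51977; taking the square root of both positive sides preserves the inequality.
δ > (6900/13275)^(1/2) ≈ 0.721.

δ > 0.721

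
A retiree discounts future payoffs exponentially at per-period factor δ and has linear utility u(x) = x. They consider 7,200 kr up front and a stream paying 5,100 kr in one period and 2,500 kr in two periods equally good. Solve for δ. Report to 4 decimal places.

Equating present values: 7200 = 5100δ + 2500δ².
Rearranged: 2500δ² + 5100δ − 7200 = 0.
By the quadratic formula (taking the positive root), δ = (−5100 + √98010000.00) / 5000 ≈ 0.9600.

δ ≈ 0.9600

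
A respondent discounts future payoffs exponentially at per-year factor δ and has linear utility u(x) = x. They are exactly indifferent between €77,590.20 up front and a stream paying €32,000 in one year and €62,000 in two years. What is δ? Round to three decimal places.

δ ≈ 0.890

Equating present values: 77590.20 = 32000δ + 62000δ².
So 62000δ² + 32000δ − 77590.20 = 0.
δ = (−32000 + √(32000² + 4·62000·77590.20)) / (2·62000) = (−32000 + √20266369600.00) / 124000 ≈ 0.890.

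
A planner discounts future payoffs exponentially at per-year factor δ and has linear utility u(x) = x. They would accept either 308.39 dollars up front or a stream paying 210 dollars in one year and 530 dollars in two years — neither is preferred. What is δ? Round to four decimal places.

δ ≈ 0.5900

Equating present values: 308.39 = 210δ + 530δ².
That is, 530δ² + 210δ − 308.39 = 0, a quadratic in δ.
The positive root is δ = [−210 + √(210² + 4·530·308.39)] / (2·530) = (−210 + 835.396)/1060 ≈ 0.5900.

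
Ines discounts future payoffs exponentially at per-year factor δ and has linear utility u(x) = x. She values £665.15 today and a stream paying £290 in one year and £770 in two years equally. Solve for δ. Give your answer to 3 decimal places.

δ ≈ 0.760

Equating present values: 665.15 = 290δ + 770δ².
Rearranged: 770δ² + 290δ − 665.15 = 0.
δ = (−290 + √(290² + 4·770·665.15)) / (2·770) = (−290 + √2132762.00) / 1540 ≈ 0.760.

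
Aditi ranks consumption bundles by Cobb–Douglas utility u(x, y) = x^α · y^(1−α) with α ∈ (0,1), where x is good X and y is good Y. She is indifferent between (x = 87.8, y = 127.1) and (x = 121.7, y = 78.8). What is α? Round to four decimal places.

Indifference: 87.8^α · 127.1^(1−α) = 121.7^α · 78.8^(1−α).
(87.8/121.7)^α = (78.8/127.1)^(1−α); take logs: α·ln(87.8/121.7) = (1−α)·ln(78.8/127.1), i.e. α·-0.3264975 = (1−α)·-0.4780612.
So α/(1−α) = (-0.4780612)/(-0.3264975) = 1.4642109, and α = 1.4642109/2.4642109 ≈ 0.5942.

α ≈ 0.5942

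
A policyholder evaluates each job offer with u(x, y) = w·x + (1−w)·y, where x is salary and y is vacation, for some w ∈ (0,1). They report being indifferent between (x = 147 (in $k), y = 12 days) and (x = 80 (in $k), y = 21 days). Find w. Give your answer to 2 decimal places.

Equating utilities: w·147 + (1−w)·12 = w·80 + (1−w)·21.
Collecting terms: w·67 = (1−w)·9.
The marginal rate of substitution is 9/67, so w = 9/(67+9) = 0.12.

w = 0.12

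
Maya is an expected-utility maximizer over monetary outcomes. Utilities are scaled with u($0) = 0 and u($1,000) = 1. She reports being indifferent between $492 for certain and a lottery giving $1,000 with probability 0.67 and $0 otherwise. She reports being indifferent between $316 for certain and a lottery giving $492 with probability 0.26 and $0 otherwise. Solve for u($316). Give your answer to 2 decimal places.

First, u($492) = 0.67·u($1,000) + 0.33·u($0) = 0.67.
Then u($316) = 0.26·u($492) + 0.74·u($0) = 0.26·0.67 + 0.74·0.00 = 0.1742.

0.17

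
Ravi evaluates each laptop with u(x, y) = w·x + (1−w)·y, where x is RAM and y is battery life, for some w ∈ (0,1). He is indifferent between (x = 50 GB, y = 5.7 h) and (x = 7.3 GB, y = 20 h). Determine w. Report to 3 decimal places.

u(50,5.7) = u(7.3,20) means w·50 + (1−w)·5.7 = w·7.3 + (1−w)·20.
w·(50−7.3) = (1−w)·(20−5.7), i.e. w·42.7 = (1−w)·14.3.
Hence w = 14.3/(42.7+14.3) = 14.3/57 = 0.251.

w = 0.251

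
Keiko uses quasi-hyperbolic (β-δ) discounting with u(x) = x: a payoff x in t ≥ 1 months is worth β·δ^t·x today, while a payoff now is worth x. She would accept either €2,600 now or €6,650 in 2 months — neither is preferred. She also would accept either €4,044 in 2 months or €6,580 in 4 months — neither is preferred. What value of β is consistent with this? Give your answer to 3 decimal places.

From the later pair, β·δ^2·4044 = β·δ^4·6580; dividing through, δ^2 = 4044/6580 = 0.61459, so δ = 0.78396.
The first indifference: 2600 = β·δ^2·6650, so β = 2600/(δ^2·6650) = 2600/(0.61459·6650) ≈ 0.636.

β ≈ 0.636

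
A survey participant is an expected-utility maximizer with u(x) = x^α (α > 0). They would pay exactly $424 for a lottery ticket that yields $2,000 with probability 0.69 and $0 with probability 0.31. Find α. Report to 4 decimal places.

α ≈ 0.2392

EU(lottery) = 0.69·2000^α + 0.31·0 = 0.69·2000^α.
Equating: 424^α = 0.69·2000^α, i.e. 0.2120^α = 0.69.
α = ln(0.69) / ln(424/2000) = -0.3710637/-1.5511690 ≈ 0.2392.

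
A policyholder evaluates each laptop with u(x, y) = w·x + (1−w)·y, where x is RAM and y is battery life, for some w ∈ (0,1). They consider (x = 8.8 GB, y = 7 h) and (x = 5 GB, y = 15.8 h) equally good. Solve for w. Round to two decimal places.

w = 0.70

Equating utilities: w·8.8 + (1−w)·7 = w·5 + (1−w)·15.8.
Rearranging, 3.8·w − 8.8·(1−w) = 0.
So w/(1−w) = 8.8/3.8 = 2.3158, giving w = 8.8/(3.8+8.8) = 0.70.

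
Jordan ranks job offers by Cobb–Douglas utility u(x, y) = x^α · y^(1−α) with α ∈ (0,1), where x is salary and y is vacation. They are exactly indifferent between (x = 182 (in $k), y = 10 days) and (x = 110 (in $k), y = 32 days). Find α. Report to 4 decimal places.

α ≈ 0.6979

The Cobb–Douglas utilities coincide, so 182^α·10^(1−α) = 110^α·32^(1−α).
Taking logs: α·ln 182 + (1−α)·ln 10 = α·ln 110 + (1−α)·ln 32, i.e. α·0.5035263 = (1−α)·1.1631508.
With A = 0.5035263 and B = 1.1631508: α·A = (1−α)·B, so α = B/(A+B) = 1.1631508/1.6666771 ≈ 0.6979.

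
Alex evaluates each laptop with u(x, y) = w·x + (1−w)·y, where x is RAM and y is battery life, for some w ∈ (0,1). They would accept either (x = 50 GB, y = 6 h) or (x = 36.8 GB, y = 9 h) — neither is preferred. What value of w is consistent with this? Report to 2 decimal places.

Indifference: w·50 + (1−w)·6 = w·36.8 + (1−w)·9.
w·(50−36.8) = (1−w)·(9−6), i.e. w·13.2 = (1−w)·3.
The marginal rate of substitution is 3/13.2, so w = 3/(13.2+3) = 0.19.

w = 0.19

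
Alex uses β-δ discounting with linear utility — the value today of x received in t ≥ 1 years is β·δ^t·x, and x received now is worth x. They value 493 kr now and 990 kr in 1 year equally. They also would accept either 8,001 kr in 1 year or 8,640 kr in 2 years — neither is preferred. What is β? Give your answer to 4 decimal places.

β ≈ 0.5378

The second indifference involves only future payoffs, so β cancels: β·δ^1·8001 = β·δ^2·8640, giving δ = 8001/8640 = 0.92604.
Substituting δ into 493 = β·δ·990: β = 493/(916.781) ≈ 0.5378.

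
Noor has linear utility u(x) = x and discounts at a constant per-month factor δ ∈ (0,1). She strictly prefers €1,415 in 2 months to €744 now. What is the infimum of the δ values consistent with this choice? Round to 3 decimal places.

δ > 0.725

The preference means 744 < δ^2·1415.
So δ^2 > 744/1415 = 0.52580; taking the square root of both positive sides preserves the inequality.
δ > 0.52580^(1/2) = 0.725.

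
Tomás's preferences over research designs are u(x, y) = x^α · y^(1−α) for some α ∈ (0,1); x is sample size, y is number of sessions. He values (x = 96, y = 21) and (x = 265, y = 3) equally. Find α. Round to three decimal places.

α ≈ 0.657

Set the two utilities equal: 96^α·21^(1−α) = 265^α·3^(1−α).
(96/265)^α = (3/21)^(1−α); take logs: α·ln(96/265) = (1−α)·ln(3/21), i.e. α·-1.015382 = (1−α)·-1.945910.
So α/(1−α) = (-1.945910)/(-1.015382) = 1.916431, and α = 1.916431/2.916431 ≈ 0.657.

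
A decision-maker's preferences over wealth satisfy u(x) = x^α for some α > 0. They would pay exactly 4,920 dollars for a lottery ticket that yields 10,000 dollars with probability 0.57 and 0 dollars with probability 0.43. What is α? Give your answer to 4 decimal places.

α ≈ 0.7925

EU(lottery) = 0.57·10000^α + 0.43·0 = 0.57·10000^α.
Setting u(4920) equal to that: 4920^α = 0.57·10000^α ⇒ (4920/10000)^α = 0.57.
Taking logs: α·ln(4920/10000) = ln(0.57), so α = -0.5621189 / -0.7092766 ≈ 0.7925.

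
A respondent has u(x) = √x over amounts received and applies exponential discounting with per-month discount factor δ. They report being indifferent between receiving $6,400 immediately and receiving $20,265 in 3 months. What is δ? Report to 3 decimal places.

The payoff in 3 months is discounted by δ^3, so u(6400) = δ^3·u(20265) and δ^3 = u(6400)/u(20265).
With u(x) = √x: δ^3 = √6400/√20265 = √(6400/20265) = 0.56197.
Hence δ = (0.56197)^(1/3) = 0.82522.

δ ≈ 0.825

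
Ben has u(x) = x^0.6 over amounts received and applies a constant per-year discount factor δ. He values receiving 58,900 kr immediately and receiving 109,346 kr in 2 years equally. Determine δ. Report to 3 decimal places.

δ ≈ 0.831

The payoff in 2 years is discounted by δ^2, so u(58900) = δ^2·u(109346) and δ^2 = u(58900)/u(109346).
Since u(x) = x^0.6, δ^2 = (58900/109346)^0.6 = 0.53866^0.6 = 0.68990.
So δ = 0.68990^(1/2) ≈ 0.831.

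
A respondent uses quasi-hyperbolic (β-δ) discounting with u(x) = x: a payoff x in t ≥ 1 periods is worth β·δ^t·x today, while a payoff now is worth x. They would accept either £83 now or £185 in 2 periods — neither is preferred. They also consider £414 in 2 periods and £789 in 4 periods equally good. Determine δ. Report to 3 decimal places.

δ ≈ 0.724

From the later pair, β·δ^2·414 = β·δ^4·789; dividing through, δ^2 = 414/789 = 0.52471, so δ = 0.72437.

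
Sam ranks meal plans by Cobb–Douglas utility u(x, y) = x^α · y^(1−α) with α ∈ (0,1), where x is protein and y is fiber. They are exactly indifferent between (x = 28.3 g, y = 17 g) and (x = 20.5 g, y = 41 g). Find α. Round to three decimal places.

Indifference: 28.3^α · 17^(1−α) = 20.5^α · 41^(1−α).
Taking logs: α·ln 28.3 + (1−α)·ln 17 = α·ln 20.5 + (1−α)·ln 41, i.e. α·0.322437 = (1−α)·0.880359.
With A = 0.322437 and B = 0.880359: α·A = (1−α)·B, so α = B/(A+B) = 0.880359/1.202796 ≈ 0.732.

α ≈ 0.732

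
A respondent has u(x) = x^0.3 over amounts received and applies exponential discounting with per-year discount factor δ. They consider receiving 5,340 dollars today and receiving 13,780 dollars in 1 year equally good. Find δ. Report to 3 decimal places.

δ ≈ 0.752

Indifference means u(5340) = δ · u(13780), so δ = u(5340)/u(13780).
With u(x) = x^0.3: δ = 5340^0.3/13780^0.3 = (5340/13780)^0.3 = 0.75247.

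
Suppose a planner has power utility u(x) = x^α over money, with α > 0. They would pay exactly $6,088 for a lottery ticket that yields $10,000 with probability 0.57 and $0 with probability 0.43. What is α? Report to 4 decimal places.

The lottery's expected utility is 0.57·u(10000) + 0.43·u(0) = 0.57·10000^α (since u(0) = 0 for α > 0).
Equating: 6088^α = 0.57·10000^α, i.e. 0.6088^α = 0.57.
α = ln(0.57) / ln(6088/10000) = -0.5621189/-0.4962655 ≈ 1.1327.

α ≈ 1.1327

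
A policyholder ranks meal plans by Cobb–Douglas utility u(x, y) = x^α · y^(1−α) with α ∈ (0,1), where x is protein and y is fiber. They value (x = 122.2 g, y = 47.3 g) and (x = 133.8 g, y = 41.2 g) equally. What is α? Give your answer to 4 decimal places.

Indifference: 122.2^α · 47.3^(1−α) = 133.8^α · 41.2^(1−α).
Taking logs: α·ln 122.2 + (1−α)·ln 47.3 = α·ln 133.8 + (1−α)·ln 41.2, i.e. α·-0.0906871 = (1−α)·-0.1380720.
With A = -0.0906871 and B = -0.1380720: α·A = (1−α)·B, so α = B/(A+B) = -0.1380720/-0.2287591 ≈ 0.6036.

α ≈ 0.6036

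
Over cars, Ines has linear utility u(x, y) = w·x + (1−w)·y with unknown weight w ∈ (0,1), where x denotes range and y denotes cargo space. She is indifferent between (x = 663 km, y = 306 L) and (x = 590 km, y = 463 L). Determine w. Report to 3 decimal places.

w = 0.683

u(663,306) = u(590,463) means w·663 + (1−w)·306 = w·590 + (1−w)·463.
Rearranging, 73·w − 157·(1−w) = 0.
Hence w = 157/(73+157) = 157/230 = 0.683.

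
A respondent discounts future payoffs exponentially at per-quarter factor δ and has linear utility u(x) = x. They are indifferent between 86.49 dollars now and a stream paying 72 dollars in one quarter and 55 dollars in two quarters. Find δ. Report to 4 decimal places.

δ ≈ 0.7600

Equating present values: 86.49 = 72δ + 55δ².
That is, 55δ² + 72δ − 86.49 = 0, a quadratic in δ.
The positive root is δ = [−72 + √(72² + 4·55·86.49)] / (2·55) = (−72 + 155.601)/110 ≈ 0.7600.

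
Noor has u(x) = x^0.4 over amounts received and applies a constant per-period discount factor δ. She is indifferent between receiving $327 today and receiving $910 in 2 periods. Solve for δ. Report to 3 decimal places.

Equating discounted utilities: u(327) = δ^2·u(910) ⇒ δ^2 = u(327)/u(910).
Since u(x) = x^0.4, δ^2 = (327/910)^0.4 = 0.35934^0.4 = 0.66405.
Hence δ = (0.66405)^(1/2) = 0.81489.

δ ≈ 0.815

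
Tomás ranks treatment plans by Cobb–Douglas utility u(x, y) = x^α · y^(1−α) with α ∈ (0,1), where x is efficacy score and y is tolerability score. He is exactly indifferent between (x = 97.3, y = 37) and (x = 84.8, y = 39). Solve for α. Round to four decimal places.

The Cobb–Douglas utilities coincide, so 97.3^α·37^(1−α) = 84.8^α·39^(1−α).
Rearrange to (97.3/84.8)^α = (39/37)^(1−α) and take logs: α·0.1375034 = (1−α)·0.0526437.
Thus α·(0.1901471) = 0.0526437, so α = 0.0526437/0.1901471 ≈ 0.2769.

α ≈ 0.2769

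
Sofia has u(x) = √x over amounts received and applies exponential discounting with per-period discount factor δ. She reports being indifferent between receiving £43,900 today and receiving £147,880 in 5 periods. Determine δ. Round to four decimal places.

Equating discounted utilities: u(43900) = δ^5·u(147880) ⇒ δ^5 = u(43900)/u(147880).
Since u(x) = √x, δ^5 = √(43900/147880) = 0.54485.
Taking the 5th root: δ = 0.54485^(1/5) ≈ 0.8856.

δ ≈ 0.8856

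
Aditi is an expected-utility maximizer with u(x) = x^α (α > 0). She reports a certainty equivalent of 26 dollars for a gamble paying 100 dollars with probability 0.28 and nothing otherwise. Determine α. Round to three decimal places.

α ≈ 0.945

EU(lottery) = 0.28·100^α + 0.72·0 = 0.28·100^α.
Indifference: 26^α = 0.28·100^α, so (26/100)^α = 0.28.
α = ln(0.28) / ln(26/100) = -1.272966/-1.347074 ≈ 0.945.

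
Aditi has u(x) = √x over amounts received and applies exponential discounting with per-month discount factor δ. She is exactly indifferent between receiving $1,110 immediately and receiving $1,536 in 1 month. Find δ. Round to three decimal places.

Equating discounted utilities: u(1110) = δ·u(1536) ⇒ δ = u(1110)/u(1536).
With u(x) = √x: δ = √1110/√1536 = √(1110/1536) = 0.85009.

δ ≈ 0.850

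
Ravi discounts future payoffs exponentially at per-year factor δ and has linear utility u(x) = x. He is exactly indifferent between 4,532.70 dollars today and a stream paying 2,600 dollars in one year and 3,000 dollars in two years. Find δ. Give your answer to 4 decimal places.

Equating present values: 4532.70 = 2600δ + 3000δ².
So 3000δ² + 2600δ − 4532.70 = 0.
The positive root is δ = [−2600 + √(2600² + 4·3000·4532.70)] / (2·3000) = (−2600 + 7820.000)/6000 ≈ 0.8700.

δ ≈ 0.8700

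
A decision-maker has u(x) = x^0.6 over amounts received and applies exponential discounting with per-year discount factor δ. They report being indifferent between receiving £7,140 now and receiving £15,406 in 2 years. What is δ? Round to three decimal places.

Equating discounted utilities: u(7140) = δ^2·u(15406) ⇒ δ^2 = u(7140)/u(15406).
Since u(x) = x^0.6, δ^2 = (7140/15406)^0.6 = 0.46346^0.6 = 0.63038.
Taking the square root: δ = 0.63038^(1/2) ≈ 0.794.

δ ≈ 0.794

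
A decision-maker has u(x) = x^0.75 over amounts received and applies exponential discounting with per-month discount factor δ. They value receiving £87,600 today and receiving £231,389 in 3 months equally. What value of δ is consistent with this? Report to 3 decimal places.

Indifference means u(87600) = δ^3 · u(231389), so δ^3 = u(87600)/u(231389).
With u(x) = x^0.75: δ^3 = 87600^0.75/231389^0.75 = (87600/231389)^0.75 = 0.48264.
Hence δ = (0.48264)^(1/3) = 0.78440.

δ ≈ 0.784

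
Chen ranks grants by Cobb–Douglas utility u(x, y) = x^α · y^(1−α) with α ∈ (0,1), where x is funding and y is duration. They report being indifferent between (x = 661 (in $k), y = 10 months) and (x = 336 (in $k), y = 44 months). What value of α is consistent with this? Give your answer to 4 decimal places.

Set the two utilities equal: 661^α·10^(1−α) = 336^α·44^(1−α).
Rearrange to (661/336)^α = (44/10)^(1−α) and take logs: α·0.6766427 = (1−α)·1.4816045.
So α/(1−α) = (1.4816045)/(0.6766427) = 2.1896409, and α = 2.1896409/3.1896409 ≈ 0.6865.

α ≈ 0.6865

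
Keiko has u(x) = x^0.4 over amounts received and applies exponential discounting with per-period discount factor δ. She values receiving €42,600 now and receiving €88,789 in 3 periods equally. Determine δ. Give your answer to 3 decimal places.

The payoff in 3 periods is discounted by δ^3, so u(42600) = δ^3·u(88789) and δ^3 = u(42600)/u(88789).
With u(x) = x^0.4: δ^3 = 42600^0.4/88789^0.4 = (42600/88789)^0.4 = 0.74545.
Hence δ = (0.74545)^(1/3) = 0.90672.

δ ≈ 0.907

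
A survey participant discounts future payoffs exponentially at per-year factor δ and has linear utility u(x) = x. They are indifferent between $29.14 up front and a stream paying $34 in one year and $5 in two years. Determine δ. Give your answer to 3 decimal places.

δ ≈ 0.770

Equating present values: 29.14 = 34δ + 5δ².
Rearranged: 5δ² + 34δ − 29.14 = 0.
δ = (−34 + √(34² + 4·5·29.14)) / (2·5) = (−34 + √1738.80) / 10 ≈ 0.770.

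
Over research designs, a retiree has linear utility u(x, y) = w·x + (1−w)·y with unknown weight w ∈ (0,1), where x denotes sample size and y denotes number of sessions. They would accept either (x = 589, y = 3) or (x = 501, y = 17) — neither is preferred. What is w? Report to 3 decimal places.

Equating utilities: w·589 + (1−w)·3 = w·501 + (1−w)·17.
Collecting terms: w·88 = (1−w)·14.
So w/(1−w) = 14/88 = 0.1591, giving w = 14/(88+14) = 0.137.

w = 0.137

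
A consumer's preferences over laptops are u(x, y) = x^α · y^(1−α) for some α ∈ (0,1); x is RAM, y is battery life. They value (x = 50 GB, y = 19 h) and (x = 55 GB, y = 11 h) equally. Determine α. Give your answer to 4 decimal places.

Indifference: 50^α · 19^(1−α) = 55^α · 11^(1−α).
(50/55)^α = (11/19)^(1−α); take logs: α·ln(50/55) = (1−α)·ln(11/19), i.e. α·-0.0953102 = (1−α)·-0.5465437.
With A = -0.0953102 and B = -0.5465437: α·A = (1−α)·B, so α = B/(A+B) = -0.5465437/-0.6418539 ≈ 0.8515.

α ≈ 0.8515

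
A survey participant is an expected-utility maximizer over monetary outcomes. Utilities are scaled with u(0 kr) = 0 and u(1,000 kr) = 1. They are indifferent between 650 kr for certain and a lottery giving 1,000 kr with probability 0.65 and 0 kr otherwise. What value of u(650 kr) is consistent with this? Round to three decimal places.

0.650

By the standard-gamble method, u(650 kr) is just the indifference probability on the best outcome: 0.65.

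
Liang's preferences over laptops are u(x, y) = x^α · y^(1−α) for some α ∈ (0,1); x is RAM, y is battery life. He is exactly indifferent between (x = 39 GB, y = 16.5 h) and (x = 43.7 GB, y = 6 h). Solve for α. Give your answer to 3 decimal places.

Set the two utilities equal: 39^α·16.5^(1−α) = 43.7^α·6^(1−α).
(39/43.7)^α = (6/16.5)^(1−α); take logs: α·ln(39/43.7) = (1−α)·ln(6/16.5), i.e. α·-0.113786 = (1−α)·-1.011601.
Thus α·(-1.125387) = -1.011601, so α = -1.011601/-1.125387 ≈ 0.899.

α ≈ 0.899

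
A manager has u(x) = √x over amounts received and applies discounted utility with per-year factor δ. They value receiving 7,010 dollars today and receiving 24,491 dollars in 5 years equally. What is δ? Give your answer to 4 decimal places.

Equating discounted utilities: u(7010) = δ^5·u(24491) ⇒ δ^5 = u(7010)/u(24491).
Since u(x) = √x, δ^5 = √(7010/24491) = 0.53500.
Hence δ = (0.53500)^(1/5) = 0.882411.

δ ≈ 0.8824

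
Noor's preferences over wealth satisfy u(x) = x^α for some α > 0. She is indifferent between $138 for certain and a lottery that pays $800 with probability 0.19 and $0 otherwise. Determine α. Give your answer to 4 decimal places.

The lottery's expected utility is 0.19·u(800) + 0.81·u(0) = 0.19·800^α (since u(0) = 0 for α > 0).
Equating: 138^α = 0.19·800^α, i.e. 0.1725^α = 0.19.
α = ln(0.19) / ln(138/800) = -1.6607312/-1.7573580 ≈ 0.9450.

α ≈ 0.9450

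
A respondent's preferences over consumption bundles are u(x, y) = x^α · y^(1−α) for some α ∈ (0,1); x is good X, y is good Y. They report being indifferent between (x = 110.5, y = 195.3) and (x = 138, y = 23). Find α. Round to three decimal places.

Indifference: 110.5^α · 195.3^(1−α) = 138^α · 23^(1−α).
Taking logs: α·ln 110.5 + (1−α)·ln 195.3 = α·ln 138 + (1−α)·ln 23, i.e. α·-0.222238 = (1−α)·-2.139043.
With A = -0.222238 and B = -2.139043: α·A = (1−α)·B, so α = B/(A+B) = -2.139043/-2.361281 ≈ 0.906.

α ≈ 0.906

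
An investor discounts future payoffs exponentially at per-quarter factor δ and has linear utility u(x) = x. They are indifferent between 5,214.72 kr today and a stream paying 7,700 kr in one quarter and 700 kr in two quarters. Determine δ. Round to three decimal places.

Present value of the stream is 7700·δ + 700·δ². Indifference gives 7700δ + 700δ² = 5214.72.
So 700δ² + 7700δ − 5214.72 = 0.
The positive root is δ = [−7700 + √(7700² + 4·700·5214.72)] / (2·700) = (−7700 + 8596.000)/1400 ≈ 0.640.

δ ≈ 0.640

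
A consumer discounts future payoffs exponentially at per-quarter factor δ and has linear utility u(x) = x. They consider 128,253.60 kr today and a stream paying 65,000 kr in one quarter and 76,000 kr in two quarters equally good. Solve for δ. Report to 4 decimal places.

Equating present values: 128253.60 = 65000δ + 76000δ².
So 76000δ² + 65000δ − 128253.60 = 0.
The positive root is δ = [−65000 + √(65000² + 4·76000·128253.60)] / (2·76000) = (−65000 + 207880.000)/152000 ≈ 0.9400.

δ ≈ 0.9400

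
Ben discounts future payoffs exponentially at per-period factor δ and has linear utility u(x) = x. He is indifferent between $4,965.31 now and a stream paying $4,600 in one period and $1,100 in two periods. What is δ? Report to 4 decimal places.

Equating present values: 4965.31 = 4600δ + 1100δ².
So 1100δ² + 4600δ − 4965.31 = 0.
δ = (−4600 + √(4600² + 4·1100·4965.31)) / (2·1100) = (−4600 + √43007364.00) / 2200 ≈ 0.8900.

δ ≈ 0.8900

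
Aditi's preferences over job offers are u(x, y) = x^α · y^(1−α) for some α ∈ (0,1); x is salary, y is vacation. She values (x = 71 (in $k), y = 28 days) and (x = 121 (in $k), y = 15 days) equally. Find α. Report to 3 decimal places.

The Cobb–Douglas utilities coincide, so 71^α·28^(1−α) = 121^α·15^(1−α).
Taking logs: α·ln 71 + (1−α)·ln 28 = α·ln 121 + (1−α)·ln 15, i.e. α·-0.533111 = (1−α)·-0.624154.
Thus α·(-1.157265) = -0.624154, so α = -0.624154/-1.157265 ≈ 0.539.

α ≈ 0.539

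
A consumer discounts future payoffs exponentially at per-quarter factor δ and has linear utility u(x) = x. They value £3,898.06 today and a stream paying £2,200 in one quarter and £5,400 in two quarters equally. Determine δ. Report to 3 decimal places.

δ ≈ 0.670

Equating present values: 3898.06 = 2200δ + 5400δ².
So 5400δ² + 2200δ − 3898.06 = 0.
δ = (−2200 + √(2200² + 4·5400·3898.06)) / (2·5400) = (−2200 + √89038096.00) / 10800 ≈ 0.670.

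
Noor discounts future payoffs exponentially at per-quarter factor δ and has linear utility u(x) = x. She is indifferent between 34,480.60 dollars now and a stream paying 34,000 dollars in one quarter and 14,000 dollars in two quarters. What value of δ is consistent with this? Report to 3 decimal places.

δ ≈ 0.770

The stream is worth 34000δ + 14000δ² today, so 34000δ + 14000δ² = 34480.60.
Rearranged: 14000δ² + 34000δ − 34480.60 = 0.
By the quadratic formula (taking the positive root), δ = (−34000 + √3086913600.00) / 28000 ≈ 0.770.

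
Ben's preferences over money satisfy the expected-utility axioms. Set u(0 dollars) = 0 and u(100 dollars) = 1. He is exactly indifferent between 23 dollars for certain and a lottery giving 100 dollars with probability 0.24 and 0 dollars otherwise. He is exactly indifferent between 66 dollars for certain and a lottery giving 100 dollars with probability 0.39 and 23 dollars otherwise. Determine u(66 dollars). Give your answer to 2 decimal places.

0.54

The first gamble pins u(23 dollars): it must equal 0.24·1 + 0.76·0 = 0.24.
Then u(66 dollars) = 0.39·u(100 dollars) + 0.61·u(23 dollars) = 0.39·1.00 + 0.61·0.24 = 0.5364.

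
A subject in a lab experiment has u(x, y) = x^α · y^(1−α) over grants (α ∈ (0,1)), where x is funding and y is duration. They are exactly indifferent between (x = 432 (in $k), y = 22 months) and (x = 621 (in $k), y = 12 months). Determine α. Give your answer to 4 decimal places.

The Cobb–Douglas utilities coincide, so 432^α·22^(1−α) = 621^α·12^(1−α).
(432/621)^α = (12/22)^(1−α); take logs: α·ln(432/621) = (1−α)·ln(12/22), i.e. α·-0.3629055 = (1−α)·-0.6061358.
Thus α·(-0.9690413) = -0.6061358, so α = -0.6061358/-0.9690413 ≈ 0.6255.

α ≈ 0.6255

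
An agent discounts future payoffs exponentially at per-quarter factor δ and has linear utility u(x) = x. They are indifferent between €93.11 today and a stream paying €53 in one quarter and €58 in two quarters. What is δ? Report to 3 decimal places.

Equating present values: 93.11 = 53δ + 58δ².
So 58δ² + 53δ − 93.11 = 0.
By the quadratic formula (taking the positive root), δ = (−53 + √24410.52) / 116 ≈ 0.890.

δ ≈ 0.890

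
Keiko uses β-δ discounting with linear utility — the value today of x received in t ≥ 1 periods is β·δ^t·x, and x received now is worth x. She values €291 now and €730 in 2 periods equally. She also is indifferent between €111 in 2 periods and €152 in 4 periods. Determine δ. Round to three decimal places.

The second indifference involves only future payoffs, so β cancels: β·δ^2·111 = β·δ^4·152, giving δ^2 = 111/152 = 0.73026, so δ = 0.85455.

δ ≈ 0.855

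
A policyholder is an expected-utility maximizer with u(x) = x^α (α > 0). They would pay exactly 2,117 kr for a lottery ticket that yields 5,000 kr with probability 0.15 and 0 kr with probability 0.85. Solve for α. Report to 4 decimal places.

EU(lottery) = 0.15·5000^α + 0.85·0 = 0.15·5000^α.
Indifference: 2117^α = 0.15·5000^α, so (2117/5000)^α = 0.15.
α = ln(0.15) / ln(2117/5000) = -1.8971200/-0.8594379 ≈ 2.2074.

α ≈ 2.2074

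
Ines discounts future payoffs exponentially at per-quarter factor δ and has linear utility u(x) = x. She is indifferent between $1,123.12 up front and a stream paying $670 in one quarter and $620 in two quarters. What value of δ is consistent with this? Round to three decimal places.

δ ≈ 0.910

Present value of the stream is 670·δ + 620·δ². Indifference gives 670δ + 620δ² = 1123.12.
Rearranged: 620δ² + 670δ − 1123.12 = 0.
δ = (−670 + √(670² + 4·620·1123.12)) / (2·620) = (−670 + √3234237.60) / 1240 ≈ 0.910.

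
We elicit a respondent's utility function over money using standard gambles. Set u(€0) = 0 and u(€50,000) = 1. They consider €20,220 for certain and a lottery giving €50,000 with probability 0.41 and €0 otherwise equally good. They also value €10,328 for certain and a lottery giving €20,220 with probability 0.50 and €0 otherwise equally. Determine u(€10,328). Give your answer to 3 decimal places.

First, u(€20,220) = 0.41·u(€50,000) + 0.59·u(€0) = 0.41.
Then u(€10,328) = 0.50·u(€20,220) + 0.50·u(€0) = 0.50·0.41 + 0.50·0.00 = 0.2050.

0.205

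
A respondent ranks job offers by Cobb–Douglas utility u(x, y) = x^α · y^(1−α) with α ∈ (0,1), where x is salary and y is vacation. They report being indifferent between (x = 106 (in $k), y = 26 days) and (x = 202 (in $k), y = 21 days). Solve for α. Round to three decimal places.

α ≈ 0.249

Indifference: 106^α · 26^(1−α) = 202^α · 21^(1−α).
Taking logs: α·ln 106 + (1−α)·ln 26 = α·ln 202 + (1−α)·ln 21, i.e. α·-0.644829 = (1−α)·-0.213574.
So α/(1−α) = (-0.213574)/(-0.644829) = 0.331210, and α = 0.331210/1.331210 ≈ 0.249.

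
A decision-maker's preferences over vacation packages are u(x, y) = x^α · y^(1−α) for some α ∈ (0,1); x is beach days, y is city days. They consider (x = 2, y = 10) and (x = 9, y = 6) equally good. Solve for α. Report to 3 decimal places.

The Cobb–Douglas utilities coincide, so 2^α·10^(1−α) = 9^α·6^(1−α).
(2/9)^α = (6/10)^(1−α); take logs: α·ln(2/9) = (1−α)·ln(6/10), i.e. α·-1.504077 = (1−α)·-0.510826.
So α/(1−α) = (-0.510826)/(-1.504077) = 0.339628, and α = 0.339628/1.339628 ≈ 0.254.

α ≈ 0.254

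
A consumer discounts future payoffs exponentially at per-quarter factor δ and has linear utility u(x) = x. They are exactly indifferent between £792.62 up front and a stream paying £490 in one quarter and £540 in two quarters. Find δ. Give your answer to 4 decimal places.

Equating present values: 792.62 = 490δ + 540δ².
That is, 540δ² + 490δ − 792.62 = 0, a quadratic in δ.
δ = (−490 + √(490² + 4·540·792.62)) / (2·540) = (−490 + √1952159.20) / 1080 ≈ 0.8400.

δ ≈ 0.8400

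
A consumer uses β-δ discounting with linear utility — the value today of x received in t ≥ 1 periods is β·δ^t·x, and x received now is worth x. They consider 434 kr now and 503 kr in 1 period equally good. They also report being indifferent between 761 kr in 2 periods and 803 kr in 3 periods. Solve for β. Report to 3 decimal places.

β ≈ 0.910

The second indifference involves only future payoffs, so β cancels: β·δ^2·761 = β·δ^3·803, giving δ = 761/803 = 0.94770.
Now use the now-vs-future pair: 434 = β·δ·503 gives β = 434/(0.94770·503) ≈ 0.910.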